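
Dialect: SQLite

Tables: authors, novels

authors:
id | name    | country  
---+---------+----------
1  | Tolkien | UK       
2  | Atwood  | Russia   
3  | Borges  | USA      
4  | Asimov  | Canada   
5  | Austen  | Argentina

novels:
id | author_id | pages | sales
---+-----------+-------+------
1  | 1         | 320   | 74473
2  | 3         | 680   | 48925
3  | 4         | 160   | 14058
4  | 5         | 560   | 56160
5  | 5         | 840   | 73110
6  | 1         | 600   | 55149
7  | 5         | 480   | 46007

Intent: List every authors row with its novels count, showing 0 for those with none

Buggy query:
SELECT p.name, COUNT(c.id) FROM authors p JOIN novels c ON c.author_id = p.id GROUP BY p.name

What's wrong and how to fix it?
Bug: INNER JOIN drops authors rows that have no matching novels rows

Fix: Use LEFT JOIN so parents without children still appear (COUNT(c.id) gives 0)

Corrected query:
SELECT p.name, COUNT(c.id) FROM authors p LEFT JOIN novels c ON c.author_id = p.id GROUP BY p.name

Result:
name    | COUNT(c.id)
--------+------------
Asimov  | 1          
Atwood  | 0          
Austen  | 3          
Borges  | 1          
Tolkien | 2          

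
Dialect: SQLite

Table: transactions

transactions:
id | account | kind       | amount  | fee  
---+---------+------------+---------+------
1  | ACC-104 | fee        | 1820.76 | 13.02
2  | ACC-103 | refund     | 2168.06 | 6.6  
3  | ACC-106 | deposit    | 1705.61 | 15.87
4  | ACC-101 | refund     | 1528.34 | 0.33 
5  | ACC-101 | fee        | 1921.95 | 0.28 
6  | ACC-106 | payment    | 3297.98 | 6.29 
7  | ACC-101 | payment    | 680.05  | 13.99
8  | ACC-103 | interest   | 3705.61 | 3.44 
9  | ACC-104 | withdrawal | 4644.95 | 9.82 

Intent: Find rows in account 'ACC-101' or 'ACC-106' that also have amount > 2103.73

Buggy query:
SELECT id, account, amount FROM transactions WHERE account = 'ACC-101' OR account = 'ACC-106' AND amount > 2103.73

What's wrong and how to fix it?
Bug: Without parentheses, AND is evaluated before OR, so the amount filter only applies to the 'ACC-106' branch

Fix: Group the OR with parentheses (or use IN), then AND the threshold

Corrected query:
SELECT id, account, amount FROM transactions WHERE (account = 'ACC-101' OR account = 'ACC-106') AND amount > 2103.73

Result:
id | account | amount 
---+---------+--------
6  | ACC-106 | 3297.98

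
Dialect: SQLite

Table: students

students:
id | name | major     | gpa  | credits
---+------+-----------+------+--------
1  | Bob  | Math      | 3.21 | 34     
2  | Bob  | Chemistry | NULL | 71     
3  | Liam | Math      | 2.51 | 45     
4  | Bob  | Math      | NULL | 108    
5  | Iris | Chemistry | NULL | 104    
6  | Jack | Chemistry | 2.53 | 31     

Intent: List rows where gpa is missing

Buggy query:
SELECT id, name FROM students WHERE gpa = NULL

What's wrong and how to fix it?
Bug: Comparing to NULL with '=' never matches; NULL = NULL is unknown, not true

Fix: Replace '= NULL' with 'IS NULL'

Corrected query:
SELECT id, name FROM students WHERE gpa IS NULL

Result:
id | name
---+-----
2  | Bob 
4  | Bob 
5  | Iris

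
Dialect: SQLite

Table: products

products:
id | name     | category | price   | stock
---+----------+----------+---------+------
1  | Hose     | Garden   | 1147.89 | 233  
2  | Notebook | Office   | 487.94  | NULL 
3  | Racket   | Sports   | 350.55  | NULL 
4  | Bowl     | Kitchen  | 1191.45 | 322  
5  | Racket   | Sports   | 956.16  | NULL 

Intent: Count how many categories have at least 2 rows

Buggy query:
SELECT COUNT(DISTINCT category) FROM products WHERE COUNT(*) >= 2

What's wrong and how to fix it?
Bug: COUNT(*) cannot appear in WHERE; the per-group count doesn't exist yet

Fix: Use a subquery that GROUPs and filters with HAVING, then count its rows

Corrected query:
SELECT COUNT(*) FROM (SELECT category FROM products GROUP BY category HAVING COUNT(*) >= 2)

Result:
COUNT(*)
--------
1       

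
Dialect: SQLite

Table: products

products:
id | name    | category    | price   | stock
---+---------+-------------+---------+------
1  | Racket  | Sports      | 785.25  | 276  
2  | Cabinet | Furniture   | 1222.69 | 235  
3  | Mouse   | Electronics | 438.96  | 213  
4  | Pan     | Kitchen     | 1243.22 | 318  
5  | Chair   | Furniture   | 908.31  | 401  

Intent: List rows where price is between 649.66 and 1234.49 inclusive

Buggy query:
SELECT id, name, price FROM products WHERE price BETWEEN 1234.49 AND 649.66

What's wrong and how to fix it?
Bug: The bounds are reversed; BETWEEN a AND b requires a <= b to match anything

Fix: Write BETWEEN 649.66 AND 1234.49

Corrected query:
SELECT id, name, price FROM products WHERE price BETWEEN 649.66 AND 1234.49

Result:
id | name    | price  
---+---------+--------
1  | Racket  | 785.25 
2  | Cabinet | 1222.69
5  | Chair   | 908.31 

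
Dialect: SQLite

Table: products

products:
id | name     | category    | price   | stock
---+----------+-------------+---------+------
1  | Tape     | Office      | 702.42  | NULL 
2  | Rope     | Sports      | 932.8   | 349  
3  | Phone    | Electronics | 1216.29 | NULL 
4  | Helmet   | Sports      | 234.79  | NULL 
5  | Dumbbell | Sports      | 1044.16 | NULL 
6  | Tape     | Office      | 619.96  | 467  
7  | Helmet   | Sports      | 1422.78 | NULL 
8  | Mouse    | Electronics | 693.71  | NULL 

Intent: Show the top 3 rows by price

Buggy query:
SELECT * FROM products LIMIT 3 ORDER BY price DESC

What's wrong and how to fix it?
Bug: ORDER BY cannot follow LIMIT; LIMIT is the final clause

Fix: Sort with ORDER BY, then apply LIMIT

Corrected query:
SELECT * FROM products ORDER BY price DESC LIMIT 3

Result:
id | name     | category    | price   | stock
---+----------+-------------+---------+------
7  | Helmet   | Sports      | 1422.78 | NULL 
3  | Phone    | Electronics | 1216.29 | NULL 
5  | Dumbbell | Sports      | 1044.16 | NULL 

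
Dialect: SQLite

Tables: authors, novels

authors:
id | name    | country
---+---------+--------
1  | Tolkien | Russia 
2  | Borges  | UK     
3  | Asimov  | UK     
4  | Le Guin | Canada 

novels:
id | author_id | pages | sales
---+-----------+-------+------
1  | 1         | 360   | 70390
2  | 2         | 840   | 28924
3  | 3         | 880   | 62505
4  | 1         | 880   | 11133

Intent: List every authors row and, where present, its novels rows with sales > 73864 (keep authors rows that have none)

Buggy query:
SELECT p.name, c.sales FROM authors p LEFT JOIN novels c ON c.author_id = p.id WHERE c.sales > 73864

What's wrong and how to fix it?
Bug: Filtering c.sales in WHERE discards the NULL rows produced by LEFT JOIN, turning it into an inner join

Fix: Put 'c.sales > 73864' in the JOIN's ON clause instead of WHERE

Corrected query:
SELECT p.name, c.sales FROM authors p LEFT JOIN novels c ON c.author_id = p.id AND c.sales > 73864

Result:
name    | sales
--------+------
Tolkien | NULL 
Borges  | NULL 
Asimov  | NULL 
Le Guin | NULL 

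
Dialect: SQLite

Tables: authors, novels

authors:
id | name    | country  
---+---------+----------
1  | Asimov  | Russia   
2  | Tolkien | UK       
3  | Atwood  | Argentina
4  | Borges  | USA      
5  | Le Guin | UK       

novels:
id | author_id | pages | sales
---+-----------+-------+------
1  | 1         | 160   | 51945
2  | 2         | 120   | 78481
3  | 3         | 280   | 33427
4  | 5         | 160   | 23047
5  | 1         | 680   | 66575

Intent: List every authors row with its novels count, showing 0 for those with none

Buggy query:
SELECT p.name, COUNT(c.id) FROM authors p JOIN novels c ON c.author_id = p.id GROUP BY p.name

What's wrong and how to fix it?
Bug: INNER JOIN drops authors rows that have no matching novels rows

Fix: Use LEFT JOIN so parents without children still appear (COUNT(c.id) gives 0)

Corrected query:
SELECT p.name, COUNT(c.id) FROM authors p LEFT JOIN novels c ON c.author_id = p.id GROUP BY p.name

Result:
name    | COUNT(c.id)
--------+------------
Asimov  | 2          
Atwood  | 1          
Borges  | 0          
Le Guin | 1          
Tolkien | 1          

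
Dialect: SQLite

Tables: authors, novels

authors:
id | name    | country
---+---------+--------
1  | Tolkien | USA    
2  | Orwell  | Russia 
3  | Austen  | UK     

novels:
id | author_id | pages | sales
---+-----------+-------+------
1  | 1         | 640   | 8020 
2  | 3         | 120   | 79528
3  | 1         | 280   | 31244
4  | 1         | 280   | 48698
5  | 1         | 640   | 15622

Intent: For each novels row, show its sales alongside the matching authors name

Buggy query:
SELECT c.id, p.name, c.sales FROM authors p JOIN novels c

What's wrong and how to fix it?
Bug: Missing join condition: each novels row is matched to all authors rows instead of just its own

Fix: Add ON c.author_id = p.id to the JOIN

Corrected query:
SELECT c.id, p.name, c.sales FROM authors p JOIN novels c ON c.author_id = p.id

Result:
id | name    | sales
---+---------+------
1  | Tolkien | 8020 
2  | Austen  | 79528
3  | Tolkien | 31244
4  | Tolkien | 48698
5  | Tolkien | 15622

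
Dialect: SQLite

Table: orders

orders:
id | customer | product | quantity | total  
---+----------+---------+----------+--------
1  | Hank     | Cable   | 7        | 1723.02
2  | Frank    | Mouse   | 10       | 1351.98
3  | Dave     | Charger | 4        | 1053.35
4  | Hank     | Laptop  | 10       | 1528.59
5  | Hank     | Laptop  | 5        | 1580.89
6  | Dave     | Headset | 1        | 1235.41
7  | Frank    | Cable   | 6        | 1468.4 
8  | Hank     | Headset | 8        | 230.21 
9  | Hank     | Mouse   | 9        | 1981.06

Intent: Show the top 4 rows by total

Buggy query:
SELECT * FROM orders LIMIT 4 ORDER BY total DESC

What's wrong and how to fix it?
Bug: ORDER BY cannot follow LIMIT; LIMIT is the final clause

Fix: Sort with ORDER BY, then apply LIMIT

Corrected query:
SELECT * FROM orders ORDER BY total DESC LIMIT 4

Result:
id | customer | product | quantity | total  
---+----------+---------+----------+--------
9  | Hank     | Mouse   | 9        | 1981.06
1  | Hank     | Cable   | 7        | 1723.02
5  | Hank     | Laptop  | 5        | 1580.89
4  | Hank     | Laptop  | 10       | 1528.59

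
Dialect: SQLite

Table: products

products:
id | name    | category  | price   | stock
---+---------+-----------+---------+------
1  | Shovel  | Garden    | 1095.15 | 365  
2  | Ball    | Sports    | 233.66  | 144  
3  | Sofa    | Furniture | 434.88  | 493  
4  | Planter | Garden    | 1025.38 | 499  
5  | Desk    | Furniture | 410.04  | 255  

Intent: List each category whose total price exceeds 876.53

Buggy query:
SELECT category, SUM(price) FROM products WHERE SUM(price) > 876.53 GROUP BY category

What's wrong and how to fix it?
Bug: WHERE runs before GROUP BY, so aggregates aren't available there

Fix: Move the aggregate condition to a HAVING clause

Corrected query:
SELECT category, SUM(price) FROM products GROUP BY category HAVING SUM(price) > 876.53

Result:
category | SUM(price)
---------+-----------
Garden   | 2120.53   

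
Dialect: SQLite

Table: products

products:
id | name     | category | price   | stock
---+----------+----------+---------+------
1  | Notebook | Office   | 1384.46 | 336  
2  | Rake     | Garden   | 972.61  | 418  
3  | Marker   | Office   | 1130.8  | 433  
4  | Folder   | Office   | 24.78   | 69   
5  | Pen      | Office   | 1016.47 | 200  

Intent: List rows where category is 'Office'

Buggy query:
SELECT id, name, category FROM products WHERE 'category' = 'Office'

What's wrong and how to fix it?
Bug: 'category' in single quotes is a string literal, not the column; the comparison is literal-vs-literal and never true

Fix: Reference the column as category without single quotes

Corrected query:
SELECT id, name, category FROM products WHERE category = 'Office'

Result:
id | name     | category
---+----------+---------
1  | Notebook | Office  
3  | Marker   | Office  
4  | Folder   | Office  
5  | Pen      | Office  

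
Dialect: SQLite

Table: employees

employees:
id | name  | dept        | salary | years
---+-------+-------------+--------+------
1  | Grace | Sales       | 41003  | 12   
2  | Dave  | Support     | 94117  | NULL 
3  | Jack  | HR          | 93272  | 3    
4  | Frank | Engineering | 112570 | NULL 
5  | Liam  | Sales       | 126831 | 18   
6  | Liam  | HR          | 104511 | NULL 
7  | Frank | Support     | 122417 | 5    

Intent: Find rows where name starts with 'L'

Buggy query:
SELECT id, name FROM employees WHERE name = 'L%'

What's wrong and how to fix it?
Bug: '=' compares the literal string including the % character; pattern matching needs LIKE

Fix: Use LIKE for wildcard pattern matching

Corrected query:
SELECT id, name FROM employees WHERE name LIKE 'L%'

Result:
id | name
---+-----
5  | Liam
6  | Liam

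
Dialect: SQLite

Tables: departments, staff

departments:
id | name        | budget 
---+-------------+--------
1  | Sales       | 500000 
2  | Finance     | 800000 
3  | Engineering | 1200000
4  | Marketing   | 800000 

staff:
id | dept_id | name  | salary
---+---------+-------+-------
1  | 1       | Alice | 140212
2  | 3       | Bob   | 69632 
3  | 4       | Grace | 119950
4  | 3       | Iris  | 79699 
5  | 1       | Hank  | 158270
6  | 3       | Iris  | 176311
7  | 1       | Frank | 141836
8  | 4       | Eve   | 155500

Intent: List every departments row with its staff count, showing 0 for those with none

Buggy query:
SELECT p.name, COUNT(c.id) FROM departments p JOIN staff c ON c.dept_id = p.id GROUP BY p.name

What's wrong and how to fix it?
Bug: An inner join excludes parents with zero children

Fix: Use LEFT JOIN so parents without children still appear (COUNT(c.id) gives 0)

Corrected query:
SELECT p.name, COUNT(c.id) FROM departments p LEFT JOIN staff c ON c.dept_id = p.id GROUP BY p.name

Result:
name        | COUNT(c.id)
------------+------------
Engineering | 3          
Finance     | 0          
Marketing   | 2          
Sales       | 3          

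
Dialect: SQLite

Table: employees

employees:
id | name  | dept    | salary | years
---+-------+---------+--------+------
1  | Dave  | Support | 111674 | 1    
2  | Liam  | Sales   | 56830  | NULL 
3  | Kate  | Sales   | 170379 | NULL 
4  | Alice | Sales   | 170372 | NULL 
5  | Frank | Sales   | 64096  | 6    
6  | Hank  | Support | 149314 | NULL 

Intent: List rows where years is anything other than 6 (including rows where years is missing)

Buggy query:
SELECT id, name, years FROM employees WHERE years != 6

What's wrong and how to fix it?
Bug: 'years != 6' is unknown when years is NULL, so NULL rows are silently excluded

Fix: Handle NULL separately with IS NULL alongside the inequality

Corrected query:
SELECT id, name, years FROM employees WHERE years != 6 OR years IS NULL

Result:
id | name  | years
---+-------+------
1  | Dave  | 1    
2  | Liam  | NULL 
3  | Kate  | NULL 
4  | Alice | NULL 
6  | Hank  | NULL 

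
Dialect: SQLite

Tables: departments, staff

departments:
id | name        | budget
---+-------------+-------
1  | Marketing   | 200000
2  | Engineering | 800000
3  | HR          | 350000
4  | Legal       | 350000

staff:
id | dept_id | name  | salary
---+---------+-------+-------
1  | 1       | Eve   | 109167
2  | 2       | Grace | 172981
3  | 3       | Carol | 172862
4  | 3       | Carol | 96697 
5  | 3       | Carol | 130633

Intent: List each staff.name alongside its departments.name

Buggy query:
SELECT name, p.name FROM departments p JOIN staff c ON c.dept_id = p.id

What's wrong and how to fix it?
Bug: 'name' exists in both joined tables, so the database can't tell which one is meant

Fix: Qualify the column with its table alias (c.name)

Corrected query:
SELECT c.name, p.name FROM departments p JOIN staff c ON c.dept_id = p.id

Result:
name  | name       
------+------------
Eve   | Marketing  
Grace | Engineering
Carol | HR         
Carol | HR         
Carol | HR         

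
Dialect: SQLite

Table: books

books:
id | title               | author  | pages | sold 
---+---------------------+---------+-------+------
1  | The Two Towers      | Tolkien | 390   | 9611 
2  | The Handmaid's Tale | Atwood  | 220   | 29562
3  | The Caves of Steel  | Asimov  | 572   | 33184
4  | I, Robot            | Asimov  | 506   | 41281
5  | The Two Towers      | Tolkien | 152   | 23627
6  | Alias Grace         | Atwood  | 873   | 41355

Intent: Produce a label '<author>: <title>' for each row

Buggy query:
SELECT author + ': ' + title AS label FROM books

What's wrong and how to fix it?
Bug: SQLite uses || for string concatenation; + coerces text to numbers (yielding 0)

Fix: Use the || operator for string concatenation

Corrected query:
SELECT author || ': ' || title AS label FROM books

Result:
label                      
---------------------------
Tolkien: The Two Towers    
Atwood: The Handmaid's Tale
Asimov: The Caves of Steel 
Asimov: I, Robot           
Tolkien: The Two Towers    
Atwood: Alias Grace        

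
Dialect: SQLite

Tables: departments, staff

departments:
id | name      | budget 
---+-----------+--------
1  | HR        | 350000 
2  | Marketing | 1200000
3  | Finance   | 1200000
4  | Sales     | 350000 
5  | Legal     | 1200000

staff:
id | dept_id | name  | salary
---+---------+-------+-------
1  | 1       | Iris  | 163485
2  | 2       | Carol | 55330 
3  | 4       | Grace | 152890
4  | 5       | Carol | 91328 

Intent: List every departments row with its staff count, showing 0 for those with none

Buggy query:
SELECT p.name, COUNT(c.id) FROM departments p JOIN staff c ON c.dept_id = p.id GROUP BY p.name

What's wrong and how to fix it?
Bug: An inner join excludes parents with zero children

Fix: Switch to LEFT JOIN to retain unmatched parent rows

Corrected query:
SELECT p.name, COUNT(c.id) FROM departments p LEFT JOIN staff c ON c.dept_id = p.id GROUP BY p.name

Result:
name      | COUNT(c.id)
----------+------------
Finance   | 0          
HR        | 1          
Legal     | 1          
Marketing | 1          
Sales     | 1          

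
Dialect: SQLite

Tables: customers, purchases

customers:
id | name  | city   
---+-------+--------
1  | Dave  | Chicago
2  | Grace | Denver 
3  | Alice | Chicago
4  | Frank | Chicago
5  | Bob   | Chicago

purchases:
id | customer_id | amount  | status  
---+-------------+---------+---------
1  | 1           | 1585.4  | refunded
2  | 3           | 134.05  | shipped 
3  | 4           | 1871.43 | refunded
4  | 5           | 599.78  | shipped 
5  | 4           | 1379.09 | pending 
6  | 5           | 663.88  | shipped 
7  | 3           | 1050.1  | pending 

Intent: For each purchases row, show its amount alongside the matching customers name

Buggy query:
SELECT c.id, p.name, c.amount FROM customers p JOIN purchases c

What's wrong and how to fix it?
Bug: JOIN with no ON clause produces a cartesian product; every purchases row pairs with every customers row

Fix: Add ON c.customer_id = p.id to the JOIN

Corrected query:
SELECT c.id, p.name, c.amount FROM customers p JOIN purchases c ON c.customer_id = p.id

Result:
id | name  | amount 
---+-------+--------
1  | Dave  | 1585.4 
2  | Alice | 134.05 
3  | Frank | 1871.43
4  | Bob   | 599.78 
5  | Frank | 1379.09
6  | Bob   | 663.88 
7  | Alice | 1050.1 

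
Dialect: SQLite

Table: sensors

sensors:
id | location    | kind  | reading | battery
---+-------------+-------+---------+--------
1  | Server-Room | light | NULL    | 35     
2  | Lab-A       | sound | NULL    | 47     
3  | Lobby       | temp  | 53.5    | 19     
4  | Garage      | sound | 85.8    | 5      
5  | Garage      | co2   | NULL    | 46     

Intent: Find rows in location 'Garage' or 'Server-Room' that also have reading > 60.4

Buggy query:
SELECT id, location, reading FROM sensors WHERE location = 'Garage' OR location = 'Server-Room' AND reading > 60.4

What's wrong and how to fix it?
Bug: AND binds tighter than OR, so this parses as location = 'Garage' OR (location = 'Server-Room' AND reading > 60.4)

Fix: Group the OR with parentheses (or use IN), then AND the threshold

Corrected query:
SELECT id, location, reading FROM sensors WHERE (location = 'Garage' OR location = 'Server-Room') AND reading > 60.4

Result:
id | location | reading
---+----------+--------
4  | Garage   | 85.8   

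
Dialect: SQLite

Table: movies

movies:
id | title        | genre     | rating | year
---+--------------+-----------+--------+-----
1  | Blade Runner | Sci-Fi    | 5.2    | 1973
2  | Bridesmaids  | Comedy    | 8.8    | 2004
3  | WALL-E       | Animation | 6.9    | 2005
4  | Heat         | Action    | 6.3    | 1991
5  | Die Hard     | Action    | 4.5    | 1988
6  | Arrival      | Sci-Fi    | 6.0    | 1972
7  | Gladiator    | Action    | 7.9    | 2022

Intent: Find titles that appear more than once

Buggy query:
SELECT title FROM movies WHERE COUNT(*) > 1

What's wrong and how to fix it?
Bug: COUNT(*) is an aggregate and cannot be used in WHERE

Fix: GROUP BY title, then filter groups with HAVING COUNT(*) > 1

Corrected query:
SELECT title FROM movies GROUP BY title HAVING COUNT(*) > 1

Result:
(no rows)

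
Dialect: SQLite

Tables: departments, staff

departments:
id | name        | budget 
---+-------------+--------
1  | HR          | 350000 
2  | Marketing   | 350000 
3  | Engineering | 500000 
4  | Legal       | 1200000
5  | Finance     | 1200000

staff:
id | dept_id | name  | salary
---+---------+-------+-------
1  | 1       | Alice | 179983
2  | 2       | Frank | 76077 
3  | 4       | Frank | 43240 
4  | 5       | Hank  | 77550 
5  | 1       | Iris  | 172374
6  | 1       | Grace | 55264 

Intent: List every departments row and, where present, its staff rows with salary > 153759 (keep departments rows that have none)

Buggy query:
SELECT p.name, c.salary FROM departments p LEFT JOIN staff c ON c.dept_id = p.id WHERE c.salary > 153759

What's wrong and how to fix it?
Bug: A WHERE condition on the right-hand table after LEFT JOIN drops unmatched parents

Fix: Move the right-table condition into the ON clause so unmatched parents are kept

Corrected query:
SELECT p.name, c.salary FROM departments p LEFT JOIN staff c ON c.dept_id = p.id AND c.salary > 153759

Result:
name        | salary
------------+-------
HR          | 172374
HR          | 179983
Marketing   | NULL  
Engineering | NULL  
Legal       | NULL  
Finance     | NULL  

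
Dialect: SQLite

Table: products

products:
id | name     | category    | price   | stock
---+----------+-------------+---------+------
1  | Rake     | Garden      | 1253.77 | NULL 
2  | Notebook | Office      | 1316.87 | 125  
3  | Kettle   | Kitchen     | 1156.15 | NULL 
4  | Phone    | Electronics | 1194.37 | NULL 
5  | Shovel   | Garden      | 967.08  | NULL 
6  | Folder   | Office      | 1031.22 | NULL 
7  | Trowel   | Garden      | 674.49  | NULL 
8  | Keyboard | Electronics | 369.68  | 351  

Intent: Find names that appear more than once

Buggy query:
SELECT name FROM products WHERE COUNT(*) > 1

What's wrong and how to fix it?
Bug: WHERE can't reference COUNT(*); aggregates are computed after WHERE

Fix: GROUP BY name, then filter groups with HAVING COUNT(*) > 1

Corrected query:
SELECT name FROM products GROUP BY name HAVING COUNT(*) > 1

Result:
(no rows)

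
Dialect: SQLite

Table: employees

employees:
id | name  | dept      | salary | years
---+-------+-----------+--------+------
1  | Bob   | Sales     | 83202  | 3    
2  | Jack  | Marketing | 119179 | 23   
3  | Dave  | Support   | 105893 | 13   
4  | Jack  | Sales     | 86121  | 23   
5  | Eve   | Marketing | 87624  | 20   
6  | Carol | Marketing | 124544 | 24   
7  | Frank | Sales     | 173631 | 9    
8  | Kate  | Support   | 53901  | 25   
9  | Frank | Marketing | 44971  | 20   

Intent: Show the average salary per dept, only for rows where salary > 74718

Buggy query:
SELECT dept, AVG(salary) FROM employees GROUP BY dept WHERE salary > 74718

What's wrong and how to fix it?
Bug: Row-level WHERE must come before GROUP BY in the clause order

Fix: Move the WHERE clause before GROUP BY

Corrected query:
SELECT dept, AVG(salary) FROM employees WHERE salary > 74718 GROUP BY dept

Result:
dept      | AVG(salary)
----------+------------
Marketing | 110449     
Sales     | 114318     
Support   | 105893     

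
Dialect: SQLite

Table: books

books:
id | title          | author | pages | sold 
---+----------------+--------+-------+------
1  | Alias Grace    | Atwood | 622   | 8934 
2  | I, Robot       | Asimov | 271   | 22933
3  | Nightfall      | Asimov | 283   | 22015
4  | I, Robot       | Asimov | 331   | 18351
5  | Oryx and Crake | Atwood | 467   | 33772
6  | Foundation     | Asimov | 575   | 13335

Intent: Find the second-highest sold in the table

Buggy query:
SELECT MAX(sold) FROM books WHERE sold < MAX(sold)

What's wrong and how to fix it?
Bug: The inner MAX is an aggregate inside WHERE, which is not allowed

Fix: Put the inner MAX in a scalar subquery

Corrected query:
SELECT MAX(sold) FROM books WHERE sold < (SELECT MAX(sold) FROM books)

Result:
MAX(sold)
---------
22933    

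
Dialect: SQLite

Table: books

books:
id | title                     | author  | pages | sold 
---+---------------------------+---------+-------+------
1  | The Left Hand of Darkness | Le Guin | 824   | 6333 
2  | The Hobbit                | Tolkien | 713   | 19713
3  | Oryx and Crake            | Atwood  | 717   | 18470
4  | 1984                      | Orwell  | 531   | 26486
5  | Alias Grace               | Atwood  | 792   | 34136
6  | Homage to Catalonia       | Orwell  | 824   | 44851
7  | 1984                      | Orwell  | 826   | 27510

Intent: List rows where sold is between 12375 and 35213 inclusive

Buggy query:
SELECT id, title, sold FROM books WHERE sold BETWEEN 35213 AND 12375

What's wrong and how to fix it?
Bug: BETWEEN expects the lower bound first; with 35213 AND 12375 the range is empty

Fix: Write BETWEEN 12375 AND 35213

Corrected query:
SELECT id, title, sold FROM books WHERE sold BETWEEN 12375 AND 35213

Result:
id | title          | sold 
---+----------------+------
2  | The Hobbit     | 19713
3  | Oryx and Crake | 18470
4  | 1984           | 26486
5  | Alias Grace    | 34136
7  | 1984           | 27510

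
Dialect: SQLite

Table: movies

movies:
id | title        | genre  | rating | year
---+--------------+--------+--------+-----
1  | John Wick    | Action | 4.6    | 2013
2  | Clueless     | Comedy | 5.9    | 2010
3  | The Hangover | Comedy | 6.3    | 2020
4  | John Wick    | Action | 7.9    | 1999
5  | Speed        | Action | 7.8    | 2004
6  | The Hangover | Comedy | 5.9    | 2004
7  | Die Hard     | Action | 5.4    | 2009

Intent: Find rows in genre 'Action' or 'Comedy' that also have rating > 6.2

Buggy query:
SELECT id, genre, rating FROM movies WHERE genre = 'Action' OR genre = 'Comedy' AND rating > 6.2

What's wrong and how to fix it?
Bug: AND binds tighter than OR, so this parses as genre = 'Action' OR (genre = 'Comedy' AND rating > 6.2)

Fix: Group the OR with parentheses (or use IN), then AND the threshold

Corrected query:
SELECT id, genre, rating FROM movies WHERE (genre = 'Action' OR genre = 'Comedy') AND rating > 6.2

Result:
id | genre  | rating
---+--------+-------
3  | Comedy | 6.3   
4  | Action | 7.9   
5  | Action | 7.8   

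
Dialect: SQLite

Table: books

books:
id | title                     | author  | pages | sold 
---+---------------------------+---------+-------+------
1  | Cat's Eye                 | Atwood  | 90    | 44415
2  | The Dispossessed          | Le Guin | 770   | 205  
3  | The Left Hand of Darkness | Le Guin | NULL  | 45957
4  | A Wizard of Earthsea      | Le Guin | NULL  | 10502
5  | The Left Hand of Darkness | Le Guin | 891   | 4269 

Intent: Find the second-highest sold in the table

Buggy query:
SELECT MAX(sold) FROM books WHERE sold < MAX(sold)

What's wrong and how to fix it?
Bug: The inner MAX is an aggregate inside WHERE, which is not allowed

Fix: Compute the overall MAX in a subquery, then take MAX of rows below it

Corrected query:
SELECT MAX(sold) FROM books WHERE sold < (SELECT MAX(sold) FROM books)

Result:
MAX(sold)
---------
44415    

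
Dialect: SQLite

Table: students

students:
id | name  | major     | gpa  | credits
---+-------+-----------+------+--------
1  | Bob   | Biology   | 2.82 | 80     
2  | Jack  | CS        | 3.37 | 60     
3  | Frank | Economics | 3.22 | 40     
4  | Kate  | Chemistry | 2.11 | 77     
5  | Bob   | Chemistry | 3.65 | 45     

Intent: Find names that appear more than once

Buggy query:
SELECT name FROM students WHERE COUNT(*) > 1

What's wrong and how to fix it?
Bug: WHERE can't reference COUNT(*); aggregates are computed after WHERE

Fix: GROUP BY name, then filter groups with HAVING COUNT(*) > 1

Corrected query:
SELECT name FROM students GROUP BY name HAVING COUNT(*) > 1

Result:
name
----
Bob 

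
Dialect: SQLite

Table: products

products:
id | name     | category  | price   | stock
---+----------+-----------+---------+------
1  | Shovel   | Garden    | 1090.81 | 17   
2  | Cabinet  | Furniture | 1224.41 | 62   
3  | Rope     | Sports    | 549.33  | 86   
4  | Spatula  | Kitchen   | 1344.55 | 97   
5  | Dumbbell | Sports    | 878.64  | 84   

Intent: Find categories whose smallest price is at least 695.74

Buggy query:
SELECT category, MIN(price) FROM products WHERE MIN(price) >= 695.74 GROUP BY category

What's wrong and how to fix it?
Bug: MIN() in WHERE is a misuse of aggregate

Fix: Use HAVING for the per-group MIN condition

Corrected query:
SELECT category, MIN(price) FROM products GROUP BY category HAVING MIN(price) >= 695.74

Result:
category  | MIN(price)
----------+-----------
Furniture | 1224.41   
Garden    | 1090.81   
Kitchen   | 1344.55   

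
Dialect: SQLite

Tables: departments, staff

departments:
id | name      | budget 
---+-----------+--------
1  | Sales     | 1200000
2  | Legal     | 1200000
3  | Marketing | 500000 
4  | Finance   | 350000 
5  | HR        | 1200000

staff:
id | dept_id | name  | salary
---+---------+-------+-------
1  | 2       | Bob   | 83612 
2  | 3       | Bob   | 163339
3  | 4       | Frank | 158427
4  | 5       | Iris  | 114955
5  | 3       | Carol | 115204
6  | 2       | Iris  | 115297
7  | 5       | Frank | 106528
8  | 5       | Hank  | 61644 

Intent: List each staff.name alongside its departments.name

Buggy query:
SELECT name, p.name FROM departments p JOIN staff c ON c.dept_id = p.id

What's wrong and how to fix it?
Bug: 'name' exists in both joined tables, so the database can't tell which one is meant

Fix: Qualify the column with its table alias (c.name)

Corrected query:
SELECT c.name, p.name FROM departments p JOIN staff c ON c.dept_id = p.id

Result:
name  | name     
------+----------
Bob   | Legal    
Bob   | Marketing
Frank | Finance  
Iris  | HR       
Carol | Marketing
Iris  | Legal    
Frank | HR       
Hank  | HR       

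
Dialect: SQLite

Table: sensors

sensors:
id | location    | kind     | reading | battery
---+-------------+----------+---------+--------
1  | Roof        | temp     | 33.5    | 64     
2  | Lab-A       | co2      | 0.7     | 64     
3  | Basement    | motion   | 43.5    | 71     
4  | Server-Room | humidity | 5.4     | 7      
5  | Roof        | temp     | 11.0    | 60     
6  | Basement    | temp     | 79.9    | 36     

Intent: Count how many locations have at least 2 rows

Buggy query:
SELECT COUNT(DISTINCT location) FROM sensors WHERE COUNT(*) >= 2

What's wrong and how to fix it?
Bug: COUNT(*) cannot appear in WHERE; the per-group count doesn't exist yet

Fix: Use a subquery that GROUPs and filters with HAVING, then count its rows

Corrected query:
SELECT COUNT(*) FROM (SELECT location FROM sensors GROUP BY location HAVING COUNT(*) >= 2)

Result:
COUNT(*)
--------
2       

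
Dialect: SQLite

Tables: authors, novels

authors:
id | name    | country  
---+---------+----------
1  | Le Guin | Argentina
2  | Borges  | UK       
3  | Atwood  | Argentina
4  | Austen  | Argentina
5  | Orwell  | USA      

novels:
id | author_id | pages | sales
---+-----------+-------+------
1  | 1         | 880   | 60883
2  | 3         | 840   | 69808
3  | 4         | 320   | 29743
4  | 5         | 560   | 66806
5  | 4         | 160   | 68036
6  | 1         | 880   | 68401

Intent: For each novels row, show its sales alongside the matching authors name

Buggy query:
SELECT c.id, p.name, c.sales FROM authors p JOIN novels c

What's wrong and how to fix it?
Bug: JOIN with no ON clause produces a cartesian product; every novels row pairs with every authors row

Fix: Specify the join condition linking the foreign key to the parent id

Corrected query:
SELECT c.id, p.name, c.sales FROM authors p JOIN novels c ON c.author_id = p.id

Result:
id | name    | sales
---+---------+------
1  | Le Guin | 60883
2  | Atwood  | 69808
3  | Austen  | 29743
4  | Orwell  | 66806
5  | Austen  | 68036
6  | Le Guin | 68401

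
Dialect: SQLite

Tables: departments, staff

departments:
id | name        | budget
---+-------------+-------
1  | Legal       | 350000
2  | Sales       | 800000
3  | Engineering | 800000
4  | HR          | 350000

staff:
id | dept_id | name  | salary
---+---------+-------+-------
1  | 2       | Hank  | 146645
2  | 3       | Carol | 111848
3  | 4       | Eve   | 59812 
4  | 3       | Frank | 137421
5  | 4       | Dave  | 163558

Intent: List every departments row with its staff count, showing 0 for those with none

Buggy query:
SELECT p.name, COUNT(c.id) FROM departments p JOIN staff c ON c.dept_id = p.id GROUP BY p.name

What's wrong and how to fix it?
Bug: An inner join excludes parents with zero children

Fix: Switch to LEFT JOIN to retain unmatched parent rows

Corrected query:
SELECT p.name, COUNT(c.id) FROM departments p LEFT JOIN staff c ON c.dept_id = p.id GROUP BY p.name

Result:
name        | COUNT(c.id)
------------+------------
Engineering | 2          
HR          | 2          
Legal       | 0          
Sales       | 1          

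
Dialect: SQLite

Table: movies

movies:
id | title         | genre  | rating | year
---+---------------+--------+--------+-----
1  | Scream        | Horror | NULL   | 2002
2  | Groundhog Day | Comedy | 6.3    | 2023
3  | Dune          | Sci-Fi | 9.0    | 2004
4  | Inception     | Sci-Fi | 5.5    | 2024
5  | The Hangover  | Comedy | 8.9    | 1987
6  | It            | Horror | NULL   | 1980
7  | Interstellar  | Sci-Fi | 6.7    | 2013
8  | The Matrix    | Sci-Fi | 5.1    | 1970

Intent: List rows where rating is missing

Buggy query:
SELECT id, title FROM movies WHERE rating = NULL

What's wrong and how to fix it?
Bug: Comparing to NULL with '=' never matches; NULL = NULL is unknown, not true

Fix: Replace '= NULL' with 'IS NULL'

Corrected query:
SELECT id, title FROM movies WHERE rating IS NULL

Result:
id | title 
---+-------
1  | Scream
6  | It    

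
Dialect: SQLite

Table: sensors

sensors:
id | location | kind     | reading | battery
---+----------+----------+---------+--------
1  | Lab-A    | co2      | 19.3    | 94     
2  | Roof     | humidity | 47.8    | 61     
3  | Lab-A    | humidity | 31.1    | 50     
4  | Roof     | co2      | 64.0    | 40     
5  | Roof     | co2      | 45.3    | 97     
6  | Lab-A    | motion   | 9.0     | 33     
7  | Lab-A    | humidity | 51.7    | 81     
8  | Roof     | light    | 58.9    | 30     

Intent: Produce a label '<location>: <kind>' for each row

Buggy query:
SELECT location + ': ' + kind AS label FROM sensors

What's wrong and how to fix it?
Bug: SQLite uses || for string concatenation; + coerces text to numbers (yielding 0)

Fix: Replace + with || to concatenate text

Corrected query:
SELECT location || ': ' || kind AS label FROM sensors

Result:
label          
---------------
Lab-A: co2     
Roof: humidity 
Lab-A: humidity
Roof: co2      
Roof: co2      
Lab-A: motion  
Lab-A: humidity
Roof: light    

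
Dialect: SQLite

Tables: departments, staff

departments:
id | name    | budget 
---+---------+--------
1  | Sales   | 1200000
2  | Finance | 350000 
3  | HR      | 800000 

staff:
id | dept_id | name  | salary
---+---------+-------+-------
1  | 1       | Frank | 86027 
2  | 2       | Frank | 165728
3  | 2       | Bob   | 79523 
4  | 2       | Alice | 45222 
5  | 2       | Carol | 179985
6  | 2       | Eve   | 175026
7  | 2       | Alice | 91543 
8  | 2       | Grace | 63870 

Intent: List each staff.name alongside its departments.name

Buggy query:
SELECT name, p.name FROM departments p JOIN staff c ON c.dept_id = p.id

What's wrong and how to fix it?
Bug: Both tables have a 'name' column; the unqualified reference is ambiguous

Fix: Qualify the column with its table alias (c.name)

Corrected query:
SELECT c.name, p.name FROM departments p JOIN staff c ON c.dept_id = p.id

Result:
name  | name   
------+--------
Frank | Sales  
Frank | Finance
Bob   | Finance
Alice | Finance
Carol | Finance
Eve   | Finance
Alice | Finance
Grace | Finance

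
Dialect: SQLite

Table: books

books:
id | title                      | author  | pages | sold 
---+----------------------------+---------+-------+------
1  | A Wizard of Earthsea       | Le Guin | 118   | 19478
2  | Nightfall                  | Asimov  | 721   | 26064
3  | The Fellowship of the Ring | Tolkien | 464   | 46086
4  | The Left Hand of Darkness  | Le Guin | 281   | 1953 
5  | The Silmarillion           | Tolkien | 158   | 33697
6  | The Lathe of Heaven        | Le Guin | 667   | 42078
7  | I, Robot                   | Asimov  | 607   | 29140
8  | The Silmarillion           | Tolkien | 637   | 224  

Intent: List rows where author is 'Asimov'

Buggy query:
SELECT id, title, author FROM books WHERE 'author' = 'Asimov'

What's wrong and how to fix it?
Bug: Single quotes denote string literals in SQL; the column name is being compared as a constant string

Fix: Remove the quotes around the column name (or use double quotes for an identifier)

Corrected query:
SELECT id, title, author FROM books WHERE author = 'Asimov'

Result:
id | title     | author
---+-----------+-------
2  | Nightfall | Asimov
7  | I, Robot  | Asimov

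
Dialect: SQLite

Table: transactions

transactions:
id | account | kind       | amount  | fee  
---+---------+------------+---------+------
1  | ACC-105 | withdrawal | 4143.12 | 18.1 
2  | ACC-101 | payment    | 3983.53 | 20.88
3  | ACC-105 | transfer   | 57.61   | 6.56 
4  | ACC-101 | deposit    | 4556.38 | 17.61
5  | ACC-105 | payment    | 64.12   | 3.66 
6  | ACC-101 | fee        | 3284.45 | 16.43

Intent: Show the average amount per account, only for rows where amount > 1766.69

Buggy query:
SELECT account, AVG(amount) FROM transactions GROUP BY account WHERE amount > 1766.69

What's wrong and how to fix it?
Bug: Row-level WHERE must come before GROUP BY in the clause order

Fix: Place WHERE between FROM and GROUP BY

Corrected query:
SELECT account, AVG(amount) FROM transactions WHERE amount > 1766.69 GROUP BY account

Result:
account | AVG(amount)
--------+------------
ACC-101 | 3941.453333
ACC-105 | 4143.12    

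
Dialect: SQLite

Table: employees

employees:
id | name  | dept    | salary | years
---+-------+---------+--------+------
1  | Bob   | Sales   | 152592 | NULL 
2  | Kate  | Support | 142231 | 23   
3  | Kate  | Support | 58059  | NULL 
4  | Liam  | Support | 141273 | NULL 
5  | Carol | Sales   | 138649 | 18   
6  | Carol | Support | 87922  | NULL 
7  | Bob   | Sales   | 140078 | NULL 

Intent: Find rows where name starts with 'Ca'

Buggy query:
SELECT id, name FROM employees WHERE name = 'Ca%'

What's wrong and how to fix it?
Bug: Wildcards only work with LIKE; '=' treats '%' as a literal character

Fix: Replace '=' with LIKE so 'Ca%' is treated as a pattern

Corrected query:
SELECT id, name FROM employees WHERE name LIKE 'Ca%'

Result:
id | name 
---+------
5  | Carol
6  | Carol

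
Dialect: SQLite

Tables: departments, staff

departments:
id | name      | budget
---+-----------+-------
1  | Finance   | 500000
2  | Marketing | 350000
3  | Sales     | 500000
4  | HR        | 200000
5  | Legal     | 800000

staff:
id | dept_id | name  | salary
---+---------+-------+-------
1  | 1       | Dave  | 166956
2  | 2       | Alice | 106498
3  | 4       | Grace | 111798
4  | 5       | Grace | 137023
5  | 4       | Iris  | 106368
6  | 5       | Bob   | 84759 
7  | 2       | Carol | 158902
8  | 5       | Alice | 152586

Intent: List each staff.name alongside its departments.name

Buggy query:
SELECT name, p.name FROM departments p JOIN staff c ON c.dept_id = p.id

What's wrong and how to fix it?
Bug: Both tables have a 'name' column; the unqualified reference is ambiguous

Fix: Qualify the column with its table alias (c.name)

Corrected query:
SELECT c.name, p.name FROM departments p JOIN staff c ON c.dept_id = p.id

Result:
name  | name     
------+----------
Dave  | Finance  
Alice | Marketing
Grace | HR       
Grace | Legal    
Iris  | HR       
Bob   | Legal    
Carol | Marketing
Alice | Legal    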